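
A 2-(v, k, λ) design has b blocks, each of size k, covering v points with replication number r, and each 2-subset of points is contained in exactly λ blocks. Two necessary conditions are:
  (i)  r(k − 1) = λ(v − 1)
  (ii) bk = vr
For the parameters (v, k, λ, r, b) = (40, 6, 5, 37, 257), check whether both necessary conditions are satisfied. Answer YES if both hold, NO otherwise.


Condition (i): r(k − 1) = 37·5 = 185; λ(v − 1) = 5·39 = 195. Match? NO.
Condition (ii): bk = 257·6 = 1542; vr = 40·37 = 1480. Match? NO.
Both conditions hold? NO.

NO


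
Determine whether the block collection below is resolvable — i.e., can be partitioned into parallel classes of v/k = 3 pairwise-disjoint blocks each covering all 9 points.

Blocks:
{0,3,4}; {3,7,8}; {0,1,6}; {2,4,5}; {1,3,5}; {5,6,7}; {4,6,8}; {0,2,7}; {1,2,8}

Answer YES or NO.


v = 9, block size k = 3, number of blocks = 9.
For resolvability, blocks must partition into parallel classes of size v/k = 3.
Total blocks must therefore be a multiple of 3: 9 = 3·3 + 0 ⇒ divisible ✓.
Greedy packing gives 3 candidate class(es). Each should be a full parallel class (size 3, covers all 9 points).
  Class 1 (3 blocks): {0,3,4}; {5,6,7}; {1,2,8}. Points covered: [0, 1, 2, 3, 4, 5, 6, 7, 8].
  Class 2 (3 blocks): {3,7,8}; {0,1,6}; {2,4,5}. Points covered: [0, 1, 2, 3, 4, 5, 6, 7, 8].
  Class 3 (3 blocks): {1,3,5}; {4,6,8}; {0,2,7}. Points covered: [0, 1, 2, 3, 4, 5, 6, 7, 8].
All classes full (size 3)? YES. All classes cover every point? YES.
Resolvable? YES.

YES


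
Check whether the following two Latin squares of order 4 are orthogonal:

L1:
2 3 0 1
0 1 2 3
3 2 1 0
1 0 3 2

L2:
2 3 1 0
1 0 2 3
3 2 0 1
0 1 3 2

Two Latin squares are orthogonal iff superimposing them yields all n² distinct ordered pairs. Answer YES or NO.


Form the n² = 16 superimposed pairs (L1[i][j], L2[i][j]), row by row (rows and columns indexed from 0):
row 0: (2,2) (3,3) (0,1) (1,0)
row 1: (0,1) (1,0) (2,2) (3,3)
row 2: (3,3) (2,2) (1,0) (0,1)
row 3: (1,0) (0,1) (3,3) (2,2)
Orthogonality requires all 16 pairs distinct.
But the pair (0,1) repeats: cell (0,2) has L1 = 0, L2 = 1, and cell (1,0) has L1 = 0, L2 = 1.
A repeated pair means some other pair never occurs (only 4 distinct pairs out of 16), so the squares are not orthogonal.
Conclusion: NO.

NO


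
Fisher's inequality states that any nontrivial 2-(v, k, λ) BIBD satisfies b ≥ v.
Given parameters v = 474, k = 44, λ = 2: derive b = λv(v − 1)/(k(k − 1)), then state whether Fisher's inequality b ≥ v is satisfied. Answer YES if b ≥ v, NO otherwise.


r = λ(v − 1)/(k − 1) = 2·473/43 = 22.
b = vr/k = 474·22/44 = 237.
Fisher's inequality: b ≥ v ⇔ 237 ≥ 474? NO.

NO


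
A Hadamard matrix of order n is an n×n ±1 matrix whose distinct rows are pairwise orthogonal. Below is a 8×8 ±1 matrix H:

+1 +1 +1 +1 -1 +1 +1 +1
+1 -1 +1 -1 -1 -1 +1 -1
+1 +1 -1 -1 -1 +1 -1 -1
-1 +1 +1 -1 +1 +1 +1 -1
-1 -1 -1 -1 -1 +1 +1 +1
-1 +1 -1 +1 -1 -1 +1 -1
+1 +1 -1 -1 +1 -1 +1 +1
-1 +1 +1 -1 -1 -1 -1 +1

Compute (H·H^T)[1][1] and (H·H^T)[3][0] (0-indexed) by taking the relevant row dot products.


Row 0 of H: [1, 1, 1, 1, -1, 1, 1, 1].
Row 1 of H: [1, -1, 1, -1, -1, -1, 1, -1].
Row 3 of H: [-1, 1, 1, -1, 1, 1, 1, -1].
(H·H^T)[1][1] = Σ_j H[1][j]·H[1][j] = (1)² + (-1)² + (1)² + (-1)² + (-1)² + (-1)² + (1)² + (-1)² = 1 + 1 + 1 + 1 + 1 + 1 + 1 + 1 = 8.
(H·H^T)[3][0] = Σ_j H[3][j]·H[0][j] = (-1)·(1) + (1)·(1) + (1)·(1) + (-1)·(1) + (1)·(-1) + (1)·(1) + (1)·(1) + (-1)·(1) = -1 + 1 + 1 + -1 + -1 + 1 + 1 + -1 = 0.
So rows 3 and 0 are orthogonal; the diagonal entry equals n = 8.

(1,1) entry = 8; (3,0) entry = 0.


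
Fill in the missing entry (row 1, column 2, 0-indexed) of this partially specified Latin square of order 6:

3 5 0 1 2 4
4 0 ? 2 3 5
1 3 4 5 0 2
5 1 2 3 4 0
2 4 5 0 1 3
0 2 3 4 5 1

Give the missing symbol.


Row 1 contains symbols [0, 2, 3, 4, 5] — missing [1].
Column 2 contains symbols [0, 2, 3, 4, 5] — missing [1].
The missing symbol must appear in both missing sets; intersection = [1].
Therefore the hidden value is 1.

Missing value = 1.


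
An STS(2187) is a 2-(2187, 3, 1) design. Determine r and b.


An STS(v) is a 2-(v, 3, 1) BIBD: block size k = 3, λ = 1.
Replication: r(k − 1) = λ(v − 1) ⇒ r·2 = 2187 − 1 = 2186 ⇒ r = 1093.
Block count: b = v(v − 1)/6 = 2187·2186/6 = 4780782/6 = 796797.

r = 1093, b = 796797.


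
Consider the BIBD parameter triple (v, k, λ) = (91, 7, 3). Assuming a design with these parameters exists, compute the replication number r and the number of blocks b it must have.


Any 2-(v, k, λ) BIBD satisfies two necessary conditions:
  (i)  Each point sits in r blocks, and counting incidences through any fixed point gives r(k − 1) = λ(v − 1), so r = λ(v − 1)/(k − 1).
  (ii) Total incidences bk = vr, so b = vr/k.
Step 1: r = λ(v − 1)/(k − 1) = 3·(91 − 1)/(7 − 1) = 3·90/6 = 270/6 = 45.
Step 2: b = vr/k = 91·45/7 = 4095/7 = 585.
Check integrality: r = 45 ∈ Z ✓, b = 585 ∈ Z ✓.
(These identities are necessary conditions: they determine r and b for any design with these parameters, but do not by themselves prove that one exists.)

r = 45, b = 585.


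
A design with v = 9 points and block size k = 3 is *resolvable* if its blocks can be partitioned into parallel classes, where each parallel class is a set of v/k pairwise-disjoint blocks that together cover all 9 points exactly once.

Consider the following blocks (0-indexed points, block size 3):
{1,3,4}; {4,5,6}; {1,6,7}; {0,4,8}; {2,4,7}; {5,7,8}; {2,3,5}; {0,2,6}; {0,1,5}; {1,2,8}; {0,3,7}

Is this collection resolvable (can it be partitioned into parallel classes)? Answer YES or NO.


v = 9, block size k = 3, number of blocks = 11.
For resolvability, blocks must partition into parallel classes of size v/k = 3.
Total blocks must therefore be a multiple of 3: 11 = 3·3 + 2 ⇒ not divisible ✗.
Resolvable? NO.

NO


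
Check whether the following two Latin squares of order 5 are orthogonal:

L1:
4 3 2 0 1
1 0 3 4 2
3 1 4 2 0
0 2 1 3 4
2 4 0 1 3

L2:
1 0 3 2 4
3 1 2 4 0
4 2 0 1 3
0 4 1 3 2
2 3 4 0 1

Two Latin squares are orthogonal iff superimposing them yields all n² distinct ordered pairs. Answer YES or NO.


Form the n² = 25 superimposed pairs (L1[i][j], L2[i][j]), row by row (rows and columns indexed from 0):
row 0: (4,1) (3,0) (2,3) (0,2) (1,4)
row 1: (1,3) (0,1) (3,2) (4,4) (2,0)
row 2: (3,4) (1,2) (4,0) (2,1) (0,3)
row 3: (0,0) (2,4) (1,1) (3,3) (4,2)
row 4: (2,2) (4,3) (0,4) (1,0) (3,1)
Orthogonality requires all 25 pairs distinct.
Check by first coordinate: for each symbol s of L1, list the L2 entries in the n cells where L1 = s; they must all differ.
  L1 = 0: L2 entries (in reading order) 2, 1, 3, 0, 4 — all 5 distinct ✓
  L1 = 1: L2 entries (in reading order) 4, 3, 2, 1, 0 — all 5 distinct ✓
  L1 = 2: L2 entries (in reading order) 3, 0, 1, 4, 2 — all 5 distinct ✓
  L1 = 3: L2 entries (in reading order) 0, 2, 4, 3, 1 — all 5 distinct ✓
  L1 = 4: L2 entries (in reading order) 1, 4, 0, 2, 3 — all 5 distinct ✓
Every symbol of L1 meets every symbol of L2 exactly once, so all 25 pairs are distinct (25 of 25).
Conclusion: YES.

YES


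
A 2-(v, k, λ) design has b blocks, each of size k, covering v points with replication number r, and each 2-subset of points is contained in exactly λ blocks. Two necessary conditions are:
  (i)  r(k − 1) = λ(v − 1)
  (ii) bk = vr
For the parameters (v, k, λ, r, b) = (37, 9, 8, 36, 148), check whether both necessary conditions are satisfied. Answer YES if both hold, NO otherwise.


Condition (i): r(k − 1) = 36·8 = 288; λ(v − 1) = 8·36 = 288. Match? YES.
Condition (ii): bk = 148·9 = 1332; vr = 37·36 = 1332. Match? YES.
Both conditions hold? YES.

YES


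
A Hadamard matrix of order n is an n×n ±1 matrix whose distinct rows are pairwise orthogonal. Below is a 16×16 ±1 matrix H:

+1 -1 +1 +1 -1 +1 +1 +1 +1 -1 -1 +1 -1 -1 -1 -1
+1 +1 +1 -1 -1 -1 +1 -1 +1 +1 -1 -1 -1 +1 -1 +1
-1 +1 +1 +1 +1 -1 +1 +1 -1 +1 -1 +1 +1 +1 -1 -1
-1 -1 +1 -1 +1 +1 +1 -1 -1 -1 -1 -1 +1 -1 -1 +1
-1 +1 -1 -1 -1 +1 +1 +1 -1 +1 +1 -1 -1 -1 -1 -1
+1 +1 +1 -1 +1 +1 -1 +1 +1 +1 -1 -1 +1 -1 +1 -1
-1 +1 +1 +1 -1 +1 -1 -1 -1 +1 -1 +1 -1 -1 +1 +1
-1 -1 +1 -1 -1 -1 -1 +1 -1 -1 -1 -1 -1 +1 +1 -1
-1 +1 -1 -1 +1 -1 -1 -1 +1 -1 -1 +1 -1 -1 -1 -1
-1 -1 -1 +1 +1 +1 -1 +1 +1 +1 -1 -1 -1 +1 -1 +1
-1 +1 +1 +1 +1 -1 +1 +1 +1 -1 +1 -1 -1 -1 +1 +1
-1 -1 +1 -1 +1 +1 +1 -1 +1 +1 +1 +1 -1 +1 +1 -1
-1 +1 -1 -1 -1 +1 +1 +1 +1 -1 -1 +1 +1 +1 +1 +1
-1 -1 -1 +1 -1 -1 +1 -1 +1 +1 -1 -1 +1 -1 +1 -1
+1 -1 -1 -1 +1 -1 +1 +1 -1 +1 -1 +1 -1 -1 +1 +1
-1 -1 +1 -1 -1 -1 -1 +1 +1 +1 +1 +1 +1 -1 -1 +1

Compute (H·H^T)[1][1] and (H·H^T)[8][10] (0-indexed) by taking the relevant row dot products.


Row 1 of H: [1, 1, 1, -1, -1, -1, 1, -1, 1, 1, -1, -1, -1, 1, -1, 1].
Row 8 of H: [-1, 1, -1, -1, 1, -1, -1, -1, 1, -1, -1, 1, -1, -1, -1, -1].
Row 10 of H: [-1, 1, 1, 1, 1, -1, 1, 1, 1, -1, 1, -1, -1, -1, 1, 1].
(H·H^T)[1][1] = Σ_j H[1][j]·H[1][j] = (1)² + (1)² + (1)² + (-1)² + (-1)² + (-1)² + (1)² + (-1)² + (1)² + (1)² + (-1)² + (-1)² + (-1)² + (1)² + (-1)² + (1)² = 1 + 1 + 1 + 1 + 1 + 1 + 1 + 1 + 1 + 1 + 1 + 1 + 1 + 1 + 1 + 1 = 16.
(H·H^T)[8][10] = Σ_j H[8][j]·H[10][j] = (-1)·(-1) + (1)·(1) + (-1)·(1) + (-1)·(1) + (1)·(1) + (-1)·(-1) + (-1)·(1) + (-1)·(1) + (1)·(1) + (-1)·(-1) + (-1)·(1) + (1)·(-1) + (-1)·(-1) + (-1)·(-1) + (-1)·(1) + (-1)·(1) = 1 + 1 + -1 + -1 + 1 + 1 + -1 + -1 + 1 + 1 + -1 + -1 + 1 + 1 + -1 + -1 = 0.
So rows 8 and 10 are orthogonal; the diagonal entry equals n = 16.

(1,1) entry = 16; (8,10) entry = 0.


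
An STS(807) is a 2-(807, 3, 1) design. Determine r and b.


An STS(v) is a 2-(v, 3, 1) BIBD: block size k = 3, λ = 1.
Replication: r(k − 1) = λ(v − 1) ⇒ r·2 = 807 − 1 = 806 ⇒ r = 403.
Block count: b = v(v − 1)/6 = 807·806/6 = 650442/6 = 108407.
(Check via bk = vr: 108407·3 = 325221 = 807·403 = 325221 ✓.)

r = 403, b = 108407.


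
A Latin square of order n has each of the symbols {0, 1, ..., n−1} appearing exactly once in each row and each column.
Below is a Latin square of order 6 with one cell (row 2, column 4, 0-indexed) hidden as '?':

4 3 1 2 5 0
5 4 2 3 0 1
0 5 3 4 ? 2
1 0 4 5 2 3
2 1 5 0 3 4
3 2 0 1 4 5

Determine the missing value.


Row 2 contains symbols [0, 2, 3, 4, 5] — missing [1].
Column 4 contains symbols [0, 2, 3, 4, 5] — missing [1].
The missing symbol must appear in both missing sets; intersection = [1].
Therefore the hidden value is 1.

Missing value = 1.


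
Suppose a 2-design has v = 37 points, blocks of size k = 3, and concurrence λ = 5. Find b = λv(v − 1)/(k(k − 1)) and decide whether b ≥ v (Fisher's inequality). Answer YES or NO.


b = λv(v − 1)/(k(k − 1)) = 5·37·36/(3·2) = 6660/6 = 1110.
Compare with v = 37: b ≥ v, so Fisher's inequality holds.

YES


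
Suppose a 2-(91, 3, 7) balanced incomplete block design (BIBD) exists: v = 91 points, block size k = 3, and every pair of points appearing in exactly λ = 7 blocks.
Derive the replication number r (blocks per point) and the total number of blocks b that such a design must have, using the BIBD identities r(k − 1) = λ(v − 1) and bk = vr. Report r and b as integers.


Any 2-(v, k, λ) BIBD satisfies two necessary conditions:
  (i)  Each point sits in r blocks, and counting incidences through any fixed point gives r(k − 1) = λ(v − 1), so r = λ(v − 1)/(k − 1).
  (ii) Total incidences bk = vr, so b = vr/k.
Step 1: r = λ(v − 1)/(k − 1) = 7·(91 − 1)/(3 − 1) = 7·90/2 = 630/2 = 315.
Step 2: b = vr/k = 91·315/3 = 28665/3 = 9555.
Check integrality: r = 315 ∈ Z ✓, b = 9555 ∈ Z ✓.
(These identities are necessary conditions: they determine r and b for any design with these parameters, but do not by themselves prove that one exists.)

r = 315, b = 9555.


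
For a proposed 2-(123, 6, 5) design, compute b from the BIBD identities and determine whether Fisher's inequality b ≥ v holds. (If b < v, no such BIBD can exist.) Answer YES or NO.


b = λv(v − 1)/(k(k − 1)) = 5·123·122/(6·5) = 75030/30 = 2501.
Compare with v = 123: b ≥ v, so Fisher's inequality holds.

YES


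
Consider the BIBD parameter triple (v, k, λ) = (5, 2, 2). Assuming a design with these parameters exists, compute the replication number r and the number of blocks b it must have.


Any 2-(v, k, λ) BIBD satisfies two necessary conditions:
  (i)  Each point sits in r blocks, and counting incidences through any fixed point gives r(k − 1) = λ(v − 1), so r = λ(v − 1)/(k − 1).
  (ii) Total incidences bk = vr, so b = vr/k.
Step 1: r = λ(v − 1)/(k − 1) = 2·(5 − 1)/(2 − 1) = 2·4/1 = 8/1 = 8.
Step 2: b = vr/k = 5·8/2 = 40/2 = 20.
Check integrality: r = 8 ∈ Z ✓, b = 20 ∈ Z ✓.
(These identities are necessary conditions: they determine r and b for any design with these parameters, but do not by themselves prove that one exists.)

r = 8, b = 20.


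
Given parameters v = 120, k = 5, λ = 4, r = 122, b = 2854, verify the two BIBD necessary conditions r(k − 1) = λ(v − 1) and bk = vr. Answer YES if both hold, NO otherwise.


Condition (i): r(k − 1) = 122·4 = 488; λ(v − 1) = 4·119 = 476. Match? NO.
Condition (ii): bk = 2854·5 = 14270; vr = 120·122 = 14640. Match? NO.
Both conditions hold? NO.

NO


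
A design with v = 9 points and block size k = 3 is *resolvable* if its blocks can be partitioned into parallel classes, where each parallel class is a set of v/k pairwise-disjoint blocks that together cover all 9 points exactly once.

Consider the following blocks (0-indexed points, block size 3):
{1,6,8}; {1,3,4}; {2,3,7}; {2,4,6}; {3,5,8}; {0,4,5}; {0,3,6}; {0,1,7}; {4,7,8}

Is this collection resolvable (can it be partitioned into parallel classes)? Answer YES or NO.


v = 9, block size k = 3, number of blocks = 9.
For resolvability, blocks must partition into parallel classes of size v/k = 3.
Total blocks must therefore be a multiple of 3: 9 = 3·3 + 0 ⇒ divisible ✓.
Consider block {1,3,4}. It intersects every other block in the collection, so no parallel class of size 3 can contain it.
Since every block must belong to some parallel class in a resolution, the collection cannot be partitioned into parallel classes.
Resolvable? NO.

NO


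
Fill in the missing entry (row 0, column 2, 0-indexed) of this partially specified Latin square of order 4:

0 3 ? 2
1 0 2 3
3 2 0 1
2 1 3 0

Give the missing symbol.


Row 0 contains symbols [0, 2, 3] — missing [1].
Column 2 contains symbols [0, 2, 3] — missing [1].
The missing symbol must appear in both missing sets; intersection = [1].
Therefore the hidden value is 1.

Missing value = 1.


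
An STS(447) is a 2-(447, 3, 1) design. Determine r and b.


An STS(v) is a 2-(v, 3, 1) BIBD: block size k = 3, λ = 1.
Replication: r(k − 1) = λ(v − 1) ⇒ r·2 = 447 − 1 = 446 ⇒ r = 223.
Block count: b = v(v − 1)/6 = 447·446/6 = 199362/6 = 33227.
(Check via bk = vr: 33227·3 = 99681 = 447·223 = 99681 ✓.)

r = 223, b = 33227.


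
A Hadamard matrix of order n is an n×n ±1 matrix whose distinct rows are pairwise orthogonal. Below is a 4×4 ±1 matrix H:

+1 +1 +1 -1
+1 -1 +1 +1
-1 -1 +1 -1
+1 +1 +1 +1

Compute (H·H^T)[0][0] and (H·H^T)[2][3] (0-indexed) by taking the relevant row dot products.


Row 0 of H: [1, 1, 1, -1].
Row 2 of H: [-1, -1, 1, -1].
Row 3 of H: [1, 1, 1, 1].
(H·H^T)[0][0] = Σ_j H[0][j]·H[0][j] = (1)² + (1)² + (1)² + (-1)² = 1 + 1 + 1 + 1 = 4.
(H·H^T)[2][3] = Σ_j H[2][j]·H[3][j] = (-1)·(1) + (-1)·(1) + (1)·(1) + (-1)·(1) = -1 + -1 + 1 + -1 = -2.
Rows 2 and 3 are not orthogonal (dot product = -2 ≠ 0), so H is not a Hadamard matrix.

(0,0) entry = 4; (2,3) entry = -2.


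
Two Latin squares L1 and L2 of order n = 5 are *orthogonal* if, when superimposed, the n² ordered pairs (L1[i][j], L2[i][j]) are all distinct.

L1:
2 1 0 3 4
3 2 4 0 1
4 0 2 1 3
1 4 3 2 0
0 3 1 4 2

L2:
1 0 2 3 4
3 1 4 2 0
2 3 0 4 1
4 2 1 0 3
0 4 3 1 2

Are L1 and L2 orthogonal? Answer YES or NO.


Form the n² = 25 superimposed pairs (L1[i][j], L2[i][j]), row by row (rows and columns indexed from 0):
row 0: (2,1) (1,0) (0,2) (3,3) (4,4)
row 1: (3,3) (2,1) (4,4) (0,2) (1,0)
row 2: (4,2) (0,3) (2,0) (1,4) (3,1)
row 3: (1,4) (4,2) (3,1) (2,0) (0,3)
row 4: (0,0) (3,4) (1,3) (4,1) (2,2)
Orthogonality requires all 25 pairs distinct.
But the pair (3,3) repeats: cell (0,3) has L1 = 3, L2 = 3, and cell (1,0) has L1 = 3, L2 = 3.
A repeated pair means some other pair never occurs (only 15 distinct pairs out of 25), so the squares are not orthogonal.
Conclusion: NO.

NO


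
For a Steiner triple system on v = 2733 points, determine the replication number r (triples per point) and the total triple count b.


An STS(v) is a 2-(v, 3, 1) BIBD: block size k = 3, λ = 1.
Replication: r(k − 1) = λ(v − 1) ⇒ r·2 = 2733 − 1 = 2732 ⇒ r = 1366.
Block count: b = v(v − 1)/6 = 2733·2732/6 = 7466556/6 = 1244426.

r = 1366, b = 1244426.


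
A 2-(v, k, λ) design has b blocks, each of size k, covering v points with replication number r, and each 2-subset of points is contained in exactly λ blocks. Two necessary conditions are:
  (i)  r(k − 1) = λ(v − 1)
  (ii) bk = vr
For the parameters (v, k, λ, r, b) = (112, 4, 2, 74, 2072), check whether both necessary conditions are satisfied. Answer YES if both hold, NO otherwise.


Condition (i): r(k − 1) = 74·3 = 222; λ(v − 1) = 2·111 = 222. Match? YES.
Condition (ii): bk = 2072·4 = 8288; vr = 112·74 = 8288. Match? YES.
Both conditions hold? YES.

YES


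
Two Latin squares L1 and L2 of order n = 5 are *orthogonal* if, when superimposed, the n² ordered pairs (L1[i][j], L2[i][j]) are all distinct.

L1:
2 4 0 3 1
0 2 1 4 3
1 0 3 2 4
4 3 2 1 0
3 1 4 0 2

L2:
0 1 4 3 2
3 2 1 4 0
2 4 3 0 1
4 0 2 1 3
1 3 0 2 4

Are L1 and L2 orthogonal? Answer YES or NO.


Form the n² = 25 superimposed pairs (L1[i][j], L2[i][j]), row by row (rows and columns indexed from 0):
row 0: (2,0) (4,1) (0,4) (3,3) (1,2)
row 1: (0,3) (2,2) (1,1) (4,4) (3,0)
row 2: (1,2) (0,4) (3,3) (2,0) (4,1)
row 3: (4,4) (3,0) (2,2) (1,1) (0,3)
row 4: (3,1) (1,3) (4,0) (0,2) (2,4)
Orthogonality requires all 25 pairs distinct.
But the pair (1,2) repeats: cell (0,4) has L1 = 1, L2 = 2, and cell (2,0) has L1 = 1, L2 = 2.
A repeated pair means some other pair never occurs (only 15 distinct pairs out of 25), so the squares are not orthogonal.
Conclusion: NO.

NO


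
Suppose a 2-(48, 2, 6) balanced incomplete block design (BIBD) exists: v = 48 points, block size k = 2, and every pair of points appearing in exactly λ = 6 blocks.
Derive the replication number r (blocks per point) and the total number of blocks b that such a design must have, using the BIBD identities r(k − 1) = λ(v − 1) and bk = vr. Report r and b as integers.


Any 2-(v, k, λ) BIBD satisfies two necessary conditions:
  (i)  Each point sits in r blocks, and counting incidences through any fixed point gives r(k − 1) = λ(v − 1), so r = λ(v − 1)/(k − 1).
  (ii) Total incidences bk = vr, so b = vr/k.
Step 1: r = λ(v − 1)/(k − 1) = 6·(48 − 1)/(2 − 1) = 6·47/1 = 282/1 = 282.
Step 2: b = vr/k = 48·282/2 = 13536/2 = 6768.
Check integrality: r = 282 ∈ Z ✓, b = 6768 ∈ Z ✓.
(These identities are necessary conditions: they determine r and b for any design with these parameters, but do not by themselves prove that one exists.)

r = 282, b = 6768.


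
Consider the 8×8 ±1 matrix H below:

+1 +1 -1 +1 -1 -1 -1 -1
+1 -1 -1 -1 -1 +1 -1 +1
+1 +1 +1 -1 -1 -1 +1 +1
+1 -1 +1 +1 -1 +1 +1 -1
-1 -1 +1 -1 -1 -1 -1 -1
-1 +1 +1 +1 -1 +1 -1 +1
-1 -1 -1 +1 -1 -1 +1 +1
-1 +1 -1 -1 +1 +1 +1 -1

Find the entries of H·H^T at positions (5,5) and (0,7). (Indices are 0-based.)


Row 0 of H: [1, 1, -1, 1, -1, -1, -1, -1].
Row 5 of H: [-1, 1, 1, 1, -1, 1, -1, 1].
Row 7 of H: [-1, 1, -1, -1, 1, 1, 1, -1].
(H·H^T)[5][5] = Σ_j H[5][j]·H[5][j] = (-1)² + (1)² + (1)² + (1)² + (-1)² + (1)² + (-1)² + (1)² = 1 + 1 + 1 + 1 + 1 + 1 + 1 + 1 = 8.
(H·H^T)[0][7] = Σ_j H[0][j]·H[7][j] = (1)·(-1) + (1)·(1) + (-1)·(-1) + (1)·(-1) + (-1)·(1) + (-1)·(1) + (-1)·(1) + (-1)·(-1) = -1 + 1 + 1 + -1 + -1 + -1 + -1 + 1 = -2.
Rows 0 and 7 are not orthogonal (dot product = -2 ≠ 0), so H is not a Hadamard matrix.

(5,5) entry = 8; (0,7) entry = -2.


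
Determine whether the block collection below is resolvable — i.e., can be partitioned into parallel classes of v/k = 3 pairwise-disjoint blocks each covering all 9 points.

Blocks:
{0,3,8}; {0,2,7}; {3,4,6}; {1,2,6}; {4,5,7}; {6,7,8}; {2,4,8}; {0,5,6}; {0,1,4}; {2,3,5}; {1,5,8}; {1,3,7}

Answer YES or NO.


v = 9, block size k = 3, number of blocks = 12.
For resolvability, blocks must partition into parallel classes of size v/k = 3.
Total blocks must therefore be a multiple of 3: 12 = 3·4 + 0 ⇒ divisible ✓.
Greedy packing gives 4 candidate class(es). Each should be a full parallel class (size 3, covers all 9 points).
  Class 1 (3 blocks): {0,3,8}; {1,2,6}; {4,5,7}. Points covered: [0, 1, 2, 3, 4, 5, 6, 7, 8].
  Class 2 (3 blocks): {0,2,7}; {3,4,6}; {1,5,8}. Points covered: [0, 1, 2, 3, 4, 5, 6, 7, 8].
  Class 3 (3 blocks): {6,7,8}; {0,1,4}; {2,3,5}. Points covered: [0, 1, 2, 3, 4, 5, 6, 7, 8].
  Class 4 (3 blocks): {2,4,8}; {0,5,6}; {1,3,7}. Points covered: [0, 1, 2, 3, 4, 5, 6, 7, 8].
All classes full (size 3)? YES. All classes cover every point? YES.
Resolvable? YES.

YES


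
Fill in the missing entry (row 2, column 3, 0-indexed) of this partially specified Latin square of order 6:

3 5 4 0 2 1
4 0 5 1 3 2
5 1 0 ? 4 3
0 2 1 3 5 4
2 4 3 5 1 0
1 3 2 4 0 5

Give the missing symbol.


Row 2 contains symbols [0, 1, 3, 4, 5] — missing [2].
Column 3 contains symbols [0, 1, 3, 4, 5] — missing [2].
The missing symbol must appear in both missing sets; intersection = [2].
Therefore the hidden value is 2.

Missing value = 2.


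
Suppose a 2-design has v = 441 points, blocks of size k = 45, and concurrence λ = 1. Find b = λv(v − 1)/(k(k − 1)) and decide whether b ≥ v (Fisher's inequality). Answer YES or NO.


r = λ(v − 1)/(k − 1) = 1·440/44 = 10.
b = vr/k = 441·10/45 = 98.
Fisher's inequality: b ≥ v ⇔ 98 ≥ 441? NO.

NO


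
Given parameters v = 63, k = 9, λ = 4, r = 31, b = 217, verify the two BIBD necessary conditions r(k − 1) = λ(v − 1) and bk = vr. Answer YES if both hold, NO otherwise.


Condition (i): r(k − 1) = 31·8 = 248; λ(v − 1) = 4·62 = 248. Match? YES.
Condition (ii): bk = 217·9 = 1953; vr = 63·31 = 1953. Match? YES.
Both conditions hold? YES.

YES


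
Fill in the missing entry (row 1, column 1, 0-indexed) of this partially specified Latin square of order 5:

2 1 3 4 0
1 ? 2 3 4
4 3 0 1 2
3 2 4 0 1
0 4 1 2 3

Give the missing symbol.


Row 1 contains symbols [1, 2, 3, 4] — missing [0].
Column 1 contains symbols [1, 2, 3, 4] — missing [0].
The missing symbol must appear in both missing sets; intersection = [0].
Therefore the hidden value is 0.

Missing value = 0.


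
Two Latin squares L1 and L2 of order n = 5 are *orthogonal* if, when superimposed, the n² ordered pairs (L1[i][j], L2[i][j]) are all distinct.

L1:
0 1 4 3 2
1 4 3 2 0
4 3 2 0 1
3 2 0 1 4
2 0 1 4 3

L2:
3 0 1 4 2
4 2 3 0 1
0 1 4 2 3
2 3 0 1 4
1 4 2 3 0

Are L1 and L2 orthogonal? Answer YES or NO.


Form the n² = 25 superimposed pairs (L1[i][j], L2[i][j]), row by row (rows and columns indexed from 0):
row 0: (0,3) (1,0) (4,1) (3,4) (2,2)
row 1: (1,4) (4,2) (3,3) (2,0) (0,1)
row 2: (4,0) (3,1) (2,4) (0,2) (1,3)
row 3: (3,2) (2,3) (0,0) (1,1) (4,4)
row 4: (2,1) (0,4) (1,2) (4,3) (3,0)
Orthogonality requires all 25 pairs distinct.
Check by first coordinate: for each symbol s of L1, list the L2 entries in the n cells where L1 = s; they must all differ.
  L1 = 0: L2 entries (in reading order) 3, 1, 2, 0, 4 — all 5 distinct ✓
  L1 = 1: L2 entries (in reading order) 0, 4, 3, 1, 2 — all 5 distinct ✓
  L1 = 2: L2 entries (in reading order) 2, 0, 4, 3, 1 — all 5 distinct ✓
  L1 = 3: L2 entries (in reading order) 4, 3, 1, 2, 0 — all 5 distinct ✓
  L1 = 4: L2 entries (in reading order) 1, 2, 0, 4, 3 — all 5 distinct ✓
Every symbol of L1 meets every symbol of L2 exactly once, so all 25 pairs are distinct (25 of 25).
Conclusion: YES.

YES


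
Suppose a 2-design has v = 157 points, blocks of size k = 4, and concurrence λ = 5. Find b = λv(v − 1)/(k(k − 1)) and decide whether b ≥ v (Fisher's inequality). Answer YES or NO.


r = λ(v − 1)/(k − 1) = 5·156/3 = 260.
b = vr/k = 157·260/4 = 10205.
Fisher's inequality: b ≥ v ⇔ 10205 ≥ 157? YES.

YES


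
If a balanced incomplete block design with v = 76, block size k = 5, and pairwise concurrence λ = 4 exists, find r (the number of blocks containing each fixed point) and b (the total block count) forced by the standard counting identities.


Any 2-(v, k, λ) BIBD satisfies two necessary conditions:
  (i)  Each point sits in r blocks, and counting incidences through any fixed point gives r(k − 1) = λ(v − 1), so r = λ(v − 1)/(k − 1).
  (ii) Total incidences bk = vr, so b = vr/k.
Step 1: r = λ(v − 1)/(k − 1) = 4·(76 − 1)/(5 − 1) = 4·75/4 = 300/4 = 75.
Step 2: b = vr/k = 76·75/5 = 5700/5 = 1140.
Check integrality: r = 75 ∈ Z ✓, b = 1140 ∈ Z ✓.
(These identities are necessary conditions: they determine r and b for any design with these parameters, but do not by themselves prove that one exists.)

r = 75, b = 1140.


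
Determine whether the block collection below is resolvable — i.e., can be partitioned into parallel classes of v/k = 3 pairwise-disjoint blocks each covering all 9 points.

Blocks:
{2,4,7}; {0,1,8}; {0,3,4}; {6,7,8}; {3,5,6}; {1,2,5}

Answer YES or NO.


v = 9, block size k = 3, number of blocks = 6.
For resolvability, blocks must partition into parallel classes of size v/k = 3.
Total blocks must therefore be a multiple of 3: 6 = 3·2 + 0 ⇒ divisible ✓.
Greedy packing gives 2 candidate class(es). Each should be a full parallel class (size 3, covers all 9 points).
  Class 1 (3 blocks): {2,4,7}; {0,1,8}; {3,5,6}. Points covered: [0, 1, 2, 3, 4, 5, 6, 7, 8].
  Class 2 (3 blocks): {0,3,4}; {6,7,8}; {1,2,5}. Points covered: [0, 1, 2, 3, 4, 5, 6, 7, 8].
All classes full (size 3)? YES. All classes cover every point? YES.
Resolvable? YES.

YES


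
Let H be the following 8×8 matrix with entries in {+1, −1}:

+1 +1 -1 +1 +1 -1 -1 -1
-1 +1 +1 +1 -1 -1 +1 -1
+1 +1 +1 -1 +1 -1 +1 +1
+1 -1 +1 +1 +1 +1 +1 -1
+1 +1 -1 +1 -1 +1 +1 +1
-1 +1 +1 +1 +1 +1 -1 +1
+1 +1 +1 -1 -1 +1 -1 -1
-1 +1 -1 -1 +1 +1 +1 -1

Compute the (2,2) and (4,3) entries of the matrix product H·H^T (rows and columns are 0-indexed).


Row 2 of H: [1, 1, 1, -1, 1, -1, 1, 1].
Row 3 of H: [1, -1, 1, 1, 1, 1, 1, -1].
Row 4 of H: [1, 1, -1, 1, -1, 1, 1, 1].
(H·H^T)[2][2] = Σ_j H[2][j]·H[2][j] = (1)² + (1)² + (1)² + (-1)² + (1)² + (-1)² + (1)² + (1)² = 1 + 1 + 1 + 1 + 1 + 1 + 1 + 1 = 8.
(H·H^T)[4][3] = Σ_j H[4][j]·H[3][j] = (1)·(1) + (1)·(-1) + (-1)·(1) + (1)·(1) + (-1)·(1) + (1)·(1) + (1)·(1) + (1)·(-1) = 1 + -1 + -1 + 1 + -1 + 1 + 1 + -1 = 0.
So rows 4 and 3 are orthogonal; the diagonal entry equals n = 8.

(2,2) entry = 8; (4,3) entry = 0.


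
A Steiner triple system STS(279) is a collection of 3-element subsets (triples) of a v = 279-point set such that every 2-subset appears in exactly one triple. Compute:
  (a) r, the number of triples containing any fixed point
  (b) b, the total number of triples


An STS(v) is a 2-(v, 3, 1) BIBD: block size k = 3, λ = 1.
Replication: r(k − 1) = λ(v − 1) ⇒ r·2 = 279 − 1 = 278 ⇒ r = 139.
Block count: bk = vr ⇒ b·3 = 279·139 = 38781 ⇒ b = 12927.

r = 139, b = 12927.


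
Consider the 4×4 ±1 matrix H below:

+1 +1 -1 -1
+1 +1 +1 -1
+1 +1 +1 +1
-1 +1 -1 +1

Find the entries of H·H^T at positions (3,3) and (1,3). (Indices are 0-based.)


Row 1 of H: [1, 1, 1, -1].
Row 3 of H: [-1, 1, -1, 1].
(H·H^T)[3][3] = Σ_j H[3][j]·H[3][j] = (-1)² + (1)² + (-1)² + (1)² = 1 + 1 + 1 + 1 = 4.
(H·H^T)[1][3] = Σ_j H[1][j]·H[3][j] = (1)·(-1) + (1)·(1) + (1)·(-1) + (-1)·(1) = -1 + 1 + -1 + -1 = -2.
Rows 1 and 3 are not orthogonal (dot product = -2 ≠ 0), so H is not a Hadamard matrix.

(3,3) entry = 4; (1,3) entry = -2.


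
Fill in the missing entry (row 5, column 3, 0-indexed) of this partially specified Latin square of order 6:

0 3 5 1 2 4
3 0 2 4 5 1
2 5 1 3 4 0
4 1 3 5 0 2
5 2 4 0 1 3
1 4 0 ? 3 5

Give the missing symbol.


Row 5 contains symbols [0, 1, 3, 4, 5] — missing [2].
Column 3 contains symbols [0, 1, 3, 4, 5] — missing [2].
The missing symbol must appear in both missing sets; intersection = [2].
Therefore the hidden value is 2.

Missing value = 2.


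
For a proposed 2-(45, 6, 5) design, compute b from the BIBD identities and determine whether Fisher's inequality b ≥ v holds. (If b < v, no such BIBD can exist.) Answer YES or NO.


r = λ(v − 1)/(k − 1) = 5·44/5 = 44.
b = vr/k = 45·44/6 = 330.
Fisher's inequality: b ≥ v ⇔ 330 ≥ 45? YES.

YES


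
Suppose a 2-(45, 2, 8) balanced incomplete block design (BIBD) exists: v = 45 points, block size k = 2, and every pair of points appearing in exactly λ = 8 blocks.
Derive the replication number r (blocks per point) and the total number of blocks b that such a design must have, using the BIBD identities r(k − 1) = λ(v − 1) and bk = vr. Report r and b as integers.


Any 2-(v, k, λ) BIBD satisfies two necessary conditions:
  (i)  Each point sits in r blocks, and counting incidences through any fixed point gives r(k − 1) = λ(v − 1), so r = λ(v − 1)/(k − 1).
  (ii) Total incidences bk = vr, so b = vr/k.
Step 1: r = λ(v − 1)/(k − 1) = 8·(45 − 1)/(2 − 1) = 8·44/1 = 352/1 = 352.
Step 2: b = vr/k = 45·352/2 = 15840/2 = 7920.
Check integrality: r = 352 ∈ Z ✓, b = 7920 ∈ Z ✓.
(These identities are necessary conditions: they determine r and b for any design with these parameters, but do not by themselves prove that one exists.)

r = 352, b = 7920.


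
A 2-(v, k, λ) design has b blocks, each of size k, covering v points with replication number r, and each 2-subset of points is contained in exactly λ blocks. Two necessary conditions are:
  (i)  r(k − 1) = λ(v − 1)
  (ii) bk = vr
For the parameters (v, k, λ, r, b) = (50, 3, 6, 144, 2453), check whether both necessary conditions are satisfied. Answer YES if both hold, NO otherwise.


Condition (i): r(k − 1) = 144·2 = 288; λ(v − 1) = 6·49 = 294. Match? NO.
Condition (ii): bk = 2453·3 = 7359; vr = 50·144 = 7200. Match? NO.
Both conditions hold? NO.

NO


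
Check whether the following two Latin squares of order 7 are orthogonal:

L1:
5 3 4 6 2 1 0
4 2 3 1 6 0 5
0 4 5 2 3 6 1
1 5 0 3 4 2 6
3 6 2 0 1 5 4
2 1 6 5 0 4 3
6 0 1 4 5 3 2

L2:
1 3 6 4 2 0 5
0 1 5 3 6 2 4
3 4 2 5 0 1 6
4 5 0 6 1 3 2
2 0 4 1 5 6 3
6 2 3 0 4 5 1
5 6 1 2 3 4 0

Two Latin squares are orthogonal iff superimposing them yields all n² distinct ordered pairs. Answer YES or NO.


Form the n² = 49 superimposed pairs (L1[i][j], L2[i][j]), row by row (rows and columns indexed from 0):
row 0: (5,1) (3,3) (4,6) (6,4) (2,2) (1,0) (0,5)
row 1: (4,0) (2,1) (3,5) (1,3) (6,6) (0,2) (5,4)
row 2: (0,3) (4,4) (5,2) (2,5) (3,0) (6,1) (1,6)
row 3: (1,4) (5,5) (0,0) (3,6) (4,1) (2,3) (6,2)
row 4: (3,2) (6,0) (2,4) (0,1) (1,5) (5,6) (4,3)
row 5: (2,6) (1,2) (6,3) (5,0) (0,4) (4,5) (3,1)
row 6: (6,5) (0,6) (1,1) (4,2) (5,3) (3,4) (2,0)
Orthogonality requires all 49 pairs distinct.
Check by first coordinate: for each symbol s of L1, list the L2 entries in the n cells where L1 = s; they must all differ.
  L1 = 0: L2 entries (in reading order) 5, 2, 3, 0, 1, 4, 6 — all 7 distinct ✓
  L1 = 1: L2 entries (in reading order) 0, 3, 6, 4, 5, 2, 1 — all 7 distinct ✓
  L1 = 2: L2 entries (in reading order) 2, 1, 5, 3, 4, 6, 0 — all 7 distinct ✓
  L1 = 3: L2 entries (in reading order) 3, 5, 0, 6, 2, 1, 4 — all 7 distinct ✓
  L1 = 4: L2 entries (in reading order) 6, 0, 4, 1, 3, 5, 2 — all 7 distinct ✓
  L1 = 5: L2 entries (in reading order) 1, 4, 2, 5, 6, 0, 3 — all 7 distinct ✓
  L1 = 6: L2 entries (in reading order) 4, 6, 1, 2, 0, 3, 5 — all 7 distinct ✓
Every symbol of L1 meets every symbol of L2 exactly once, so all 49 pairs are distinct (49 of 49).
Conclusion: YES.

YES


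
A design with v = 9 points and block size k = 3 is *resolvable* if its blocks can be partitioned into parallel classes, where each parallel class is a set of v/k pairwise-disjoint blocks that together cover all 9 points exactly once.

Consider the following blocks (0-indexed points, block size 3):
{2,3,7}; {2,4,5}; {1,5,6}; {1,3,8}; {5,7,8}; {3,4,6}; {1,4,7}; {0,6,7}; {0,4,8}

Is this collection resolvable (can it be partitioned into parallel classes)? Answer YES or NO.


v = 9, block size k = 3, number of blocks = 9.
For resolvability, blocks must partition into parallel classes of size v/k = 3.
Total blocks must therefore be a multiple of 3: 9 = 3·3 + 0 ⇒ divisible ✓.
Consider block {5,7,8}. The only other block(s) in the collection disjoint from it are {3,4,6} — just 1 block(s). Any parallel class containing {5,7,8} would need 2 other blocks each disjoint from it, so no parallel class of size 3 can contain {5,7,8}.
Since every block must belong to some parallel class in a resolution, the collection cannot be partitioned into parallel classes.
Resolvable? NO.

NO


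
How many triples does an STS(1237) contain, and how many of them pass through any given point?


An STS(v) is a 2-(v, 3, 1) BIBD: block size k = 3, λ = 1.
Replication: r(k − 1) = λ(v − 1) ⇒ r·2 = 1237 − 1 = 1236 ⇒ r = 618.
Block count: b = v(v − 1)/6 = 1237·1236/6 = 1528932/6 = 254822.
(Check via bk = vr: 254822·3 = 764466 = 1237·618 = 764466 ✓.)

r = 618, b = 254822.


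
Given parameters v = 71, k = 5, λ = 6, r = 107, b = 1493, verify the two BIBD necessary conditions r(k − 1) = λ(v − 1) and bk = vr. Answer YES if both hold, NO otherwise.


Condition (i): r(k − 1) = 107·4 = 428; λ(v − 1) = 6·70 = 420. Match? NO.
Condition (ii): bk = 1493·5 = 7465; vr = 71·107 = 7597. Match? NO.
Both conditions hold? NO.

NO


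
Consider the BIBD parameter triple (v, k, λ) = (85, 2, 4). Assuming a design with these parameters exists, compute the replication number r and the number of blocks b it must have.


Any 2-(v, k, λ) BIBD satisfies two necessary conditions:
  (i)  Each point sits in r blocks, and counting incidences through any fixed point gives r(k − 1) = λ(v − 1), so r = λ(v − 1)/(k − 1).
  (ii) Total incidences bk = vr, so b = vr/k.
Step 1: r = λ(v − 1)/(k − 1) = 4·(85 − 1)/(2 − 1) = 4·84/1 = 336/1 = 336.
Step 2: b = vr/k = 85·336/2 = 28560/2 = 14280.
Check integrality: r = 336 ∈ Z ✓, b = 14280 ∈ Z ✓.
(These identities are necessary conditions: they determine r and b for any design with these parameters, but do not by themselves prove that one exists.)

r = 336, b = 14280.


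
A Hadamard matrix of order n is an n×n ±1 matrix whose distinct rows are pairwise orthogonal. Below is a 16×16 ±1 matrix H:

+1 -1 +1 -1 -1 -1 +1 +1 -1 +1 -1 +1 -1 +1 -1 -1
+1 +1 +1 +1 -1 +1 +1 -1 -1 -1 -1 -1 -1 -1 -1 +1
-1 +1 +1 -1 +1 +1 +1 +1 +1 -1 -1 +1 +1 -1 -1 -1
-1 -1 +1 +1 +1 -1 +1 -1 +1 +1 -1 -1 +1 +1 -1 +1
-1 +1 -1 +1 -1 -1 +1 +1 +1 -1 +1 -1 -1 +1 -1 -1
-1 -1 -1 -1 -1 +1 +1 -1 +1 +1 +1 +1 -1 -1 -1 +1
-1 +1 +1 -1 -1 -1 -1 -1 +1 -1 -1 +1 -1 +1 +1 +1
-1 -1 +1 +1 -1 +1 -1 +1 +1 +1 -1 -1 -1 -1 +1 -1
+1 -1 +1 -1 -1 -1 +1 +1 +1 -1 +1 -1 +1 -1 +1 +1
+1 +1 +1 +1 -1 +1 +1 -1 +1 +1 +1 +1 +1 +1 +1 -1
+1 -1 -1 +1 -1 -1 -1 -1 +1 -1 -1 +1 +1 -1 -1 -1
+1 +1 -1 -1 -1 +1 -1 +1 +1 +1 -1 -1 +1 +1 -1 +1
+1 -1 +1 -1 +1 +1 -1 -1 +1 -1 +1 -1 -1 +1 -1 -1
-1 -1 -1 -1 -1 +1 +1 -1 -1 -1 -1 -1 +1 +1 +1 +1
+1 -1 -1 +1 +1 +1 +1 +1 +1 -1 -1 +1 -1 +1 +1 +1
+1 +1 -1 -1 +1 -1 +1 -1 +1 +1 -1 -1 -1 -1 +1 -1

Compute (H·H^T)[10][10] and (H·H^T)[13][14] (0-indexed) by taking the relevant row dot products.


Row 10 of H: [1, -1, -1, 1, -1, -1, -1, -1, 1, -1, -1, 1, 1, -1, -1, -1].
Row 13 of H: [-1, -1, -1, -1, -1, 1, 1, -1, -1, -1, -1, -1, 1, 1, 1, 1].
Row 14 of H: [1, -1, -1, 1, 1, 1, 1, 1, 1, -1, -1, 1, -1, 1, 1, 1].
(H·H^T)[10][10] = Σ_j H[10][j]·H[10][j] = (1)² + (-1)² + (-1)² + (1)² + (-1)² + (-1)² + (-1)² + (-1)² + (1)² + (-1)² + (-1)² + (1)² + (1)² + (-1)² + (-1)² + (-1)² = 1 + 1 + 1 + 1 + 1 + 1 + 1 + 1 + 1 + 1 + 1 + 1 + 1 + 1 + 1 + 1 = 16.
(H·H^T)[13][14] = Σ_j H[13][j]·H[14][j] = (-1)·(1) + (-1)·(-1) + (-1)·(-1) + (-1)·(1) + (-1)·(1) + (1)·(1) + (1)·(1) + (-1)·(1) + (-1)·(1) + (-1)·(-1) + (-1)·(-1) + (-1)·(1) + (1)·(-1) + (1)·(1) + (1)·(1) + (1)·(1) = -1 + 1 + 1 + -1 + -1 + 1 + 1 + -1 + -1 + 1 + 1 + -1 + -1 + 1 + 1 + 1 = 2.
Rows 13 and 14 are not orthogonal (dot product = 2 ≠ 0), so H is not a Hadamard matrix.

(10,10) entry = 16; (13,14) entry = 2.


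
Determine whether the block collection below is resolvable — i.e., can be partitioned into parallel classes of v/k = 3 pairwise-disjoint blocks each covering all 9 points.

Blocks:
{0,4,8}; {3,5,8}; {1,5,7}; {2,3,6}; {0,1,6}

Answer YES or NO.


v = 9, block size k = 3, number of blocks = 5.
For resolvability, blocks must partition into parallel classes of size v/k = 3.
Total blocks must therefore be a multiple of 3: 5 = 3·1 + 2 ⇒ not divisible ✗.
Resolvable? NO.

NO


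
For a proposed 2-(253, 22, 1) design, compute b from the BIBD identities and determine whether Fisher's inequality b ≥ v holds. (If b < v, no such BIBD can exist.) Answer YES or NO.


b = λv(v − 1)/(k(k − 1)) = 1·253·252/(22·21) = 63756/462 = 138.
Compare with v = 253: b < v, so Fisher's inequality fails.

NO


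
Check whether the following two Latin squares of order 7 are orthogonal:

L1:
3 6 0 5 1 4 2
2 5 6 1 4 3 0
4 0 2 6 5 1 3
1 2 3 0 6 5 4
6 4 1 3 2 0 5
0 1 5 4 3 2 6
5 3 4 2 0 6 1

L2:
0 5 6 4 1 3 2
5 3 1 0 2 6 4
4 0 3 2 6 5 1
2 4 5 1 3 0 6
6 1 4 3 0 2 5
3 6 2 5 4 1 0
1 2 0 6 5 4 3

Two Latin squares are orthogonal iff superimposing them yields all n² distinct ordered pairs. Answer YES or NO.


Form the n² = 49 superimposed pairs (L1[i][j], L2[i][j]), row by row (rows and columns indexed from 0):
row 0: (3,0) (6,5) (0,6) (5,4) (1,1) (4,3) (2,2)
row 1: (2,5) (5,3) (6,1) (1,0) (4,2) (3,6) (0,4)
row 2: (4,4) (0,0) (2,3) (6,2) (5,6) (1,5) (3,1)
row 3: (1,2) (2,4) (3,5) (0,1) (6,3) (5,0) (4,6)
row 4: (6,6) (4,1) (1,4) (3,3) (2,0) (0,2) (5,5)
row 5: (0,3) (1,6) (5,2) (4,5) (3,4) (2,1) (6,0)
row 6: (5,1) (3,2) (4,0) (2,6) (0,5) (6,4) (1,3)
Orthogonality requires all 49 pairs distinct.
Check by first coordinate: for each symbol s of L1, list the L2 entries in the n cells where L1 = s; they must all differ.
  L1 = 0: L2 entries (in reading order) 6, 4, 0, 1, 2, 3, 5 — all 7 distinct ✓
  L1 = 1: L2 entries (in reading order) 1, 0, 5, 2, 4, 6, 3 — all 7 distinct ✓
  L1 = 2: L2 entries (in reading order) 2, 5, 3, 4, 0, 1, 6 — all 7 distinct ✓
  L1 = 3: L2 entries (in reading order) 0, 6, 1, 5, 3, 4, 2 — all 7 distinct ✓
  L1 = 4: L2 entries (in reading order) 3, 2, 4, 6, 1, 5, 0 — all 7 distinct ✓
  L1 = 5: L2 entries (in reading order) 4, 3, 6, 0, 5, 2, 1 — all 7 distinct ✓
  L1 = 6: L2 entries (in reading order) 5, 1, 2, 3, 6, 0, 4 — all 7 distinct ✓
Every symbol of L1 meets every symbol of L2 exactly once, so all 49 pairs are distinct (49 of 49).
Conclusion: YES.

YES


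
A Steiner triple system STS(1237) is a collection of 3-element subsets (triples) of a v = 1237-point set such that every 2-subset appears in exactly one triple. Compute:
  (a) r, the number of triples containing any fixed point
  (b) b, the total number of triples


An STS(v) is a 2-(v, 3, 1) BIBD: block size k = 3, λ = 1.
Replication: r(k − 1) = λ(v − 1) ⇒ r·2 = 1237 − 1 = 1236 ⇒ r = 618.
Block count: bk = vr ⇒ b·3 = 1237·618 = 764466 ⇒ b = 254822.

r = 618, b = 254822.


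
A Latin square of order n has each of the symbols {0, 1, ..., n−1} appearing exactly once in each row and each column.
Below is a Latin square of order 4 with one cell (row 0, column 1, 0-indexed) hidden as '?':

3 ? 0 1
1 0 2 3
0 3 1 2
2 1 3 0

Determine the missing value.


Row 0 contains symbols [0, 1, 3] — missing [2].
Column 1 contains symbols [0, 1, 3] — missing [2].
The missing symbol must appear in both missing sets; intersection = [2].
Therefore the hidden value is 2.

Missing value = 2.
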